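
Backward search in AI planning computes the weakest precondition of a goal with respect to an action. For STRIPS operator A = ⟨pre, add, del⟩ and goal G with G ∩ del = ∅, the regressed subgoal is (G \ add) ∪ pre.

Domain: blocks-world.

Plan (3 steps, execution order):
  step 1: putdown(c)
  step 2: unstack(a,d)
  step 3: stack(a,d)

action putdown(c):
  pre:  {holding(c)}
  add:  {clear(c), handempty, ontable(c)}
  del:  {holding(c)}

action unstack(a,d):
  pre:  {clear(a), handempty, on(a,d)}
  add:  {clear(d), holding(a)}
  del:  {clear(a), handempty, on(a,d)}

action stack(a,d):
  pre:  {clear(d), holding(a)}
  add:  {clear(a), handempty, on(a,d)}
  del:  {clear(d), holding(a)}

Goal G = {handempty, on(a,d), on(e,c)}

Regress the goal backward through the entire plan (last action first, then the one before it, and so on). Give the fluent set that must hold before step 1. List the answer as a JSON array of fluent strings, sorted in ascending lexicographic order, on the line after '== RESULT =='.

Regress step by step:
  through step 3 (stack(a,d)): drop {handempty, on(a,d)}, keep {on(e,c)}, require {clear(d), holding(a)}
    → {clear(d), holding(a), on(e,c)}
  through step 2 (unstack(a,d)): drop {clear(d), holding(a)}, keep {on(e,c)}, require {clear(a), handempty, on(a,d)}
    → {clear(a), handempty, on(a,d), on(e,c)}
  through step 1 (putdown(c)): drop {handempty}, keep {clear(a), on(a,d), on(e,c)}, require {holding(c)}
    → {clear(a), holding(c), on(a,d), on(e,c)}

== RESULT ==
["clear(a)", "holding(c)", "on(a,d)", "on(e,c)"]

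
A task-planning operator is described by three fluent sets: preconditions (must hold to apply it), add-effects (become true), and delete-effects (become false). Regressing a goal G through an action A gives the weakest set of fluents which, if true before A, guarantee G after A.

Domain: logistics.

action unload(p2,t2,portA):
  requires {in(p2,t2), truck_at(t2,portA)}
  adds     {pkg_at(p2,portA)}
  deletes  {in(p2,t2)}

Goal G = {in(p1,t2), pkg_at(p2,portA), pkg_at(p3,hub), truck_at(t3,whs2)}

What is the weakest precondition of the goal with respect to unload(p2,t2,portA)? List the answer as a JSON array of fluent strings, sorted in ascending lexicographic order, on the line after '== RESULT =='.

Regress:
  G ∩ del = {}  (empty — regression defined)
  G \ add = {in(p1,t2), pkg_at(p2,portA), pkg_at(p3,hub), truck_at(t3,whs2)} \ {pkg_at(p2,portA)} = {in(p1,t2), pkg_at(p3,hub), truck_at(t3,whs2)}
  ∪ pre   = {in(p1,t2), pkg_at(p3,hub), truck_at(t3,whs2)} ∪ {in(p2,t2), truck_at(t2,portA)}
          = {in(p1,t2), in(p2,t2), pkg_at(p3,hub), truck_at(t2,portA), truck_at(t3,whs2)}

== RESULT ==
["in(p1,t2)", "in(p2,t2)", "pkg_at(p3,hub)", "truck_at(t2,portA)", "truck_at(t3,whs2)"]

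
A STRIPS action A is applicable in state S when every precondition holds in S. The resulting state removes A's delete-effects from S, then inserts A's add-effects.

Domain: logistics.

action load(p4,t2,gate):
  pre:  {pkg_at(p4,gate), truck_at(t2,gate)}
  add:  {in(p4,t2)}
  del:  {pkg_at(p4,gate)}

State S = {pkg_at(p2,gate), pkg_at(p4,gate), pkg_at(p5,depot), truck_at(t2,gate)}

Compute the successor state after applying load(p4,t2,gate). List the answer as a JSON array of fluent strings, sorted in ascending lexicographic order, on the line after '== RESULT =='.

Compute (S \ del) ∪ add:
  pre ⊆ S: {pkg_at(p4,gate), truck_at(t2,gate)} ⊆ S  — applicable
  S \ del = {pkg_at(p2,gate), pkg_at(p5,depot), truck_at(t2,gate)}
  ∪ add   = {in(p4,t2), pkg_at(p2,gate), pkg_at(p5,depot), truck_at(t2,gate)}

== RESULT ==
["in(p4,t2)", "pkg_at(p2,gate)", "pkg_at(p5,depot)", "truck_at(t2,gate)"]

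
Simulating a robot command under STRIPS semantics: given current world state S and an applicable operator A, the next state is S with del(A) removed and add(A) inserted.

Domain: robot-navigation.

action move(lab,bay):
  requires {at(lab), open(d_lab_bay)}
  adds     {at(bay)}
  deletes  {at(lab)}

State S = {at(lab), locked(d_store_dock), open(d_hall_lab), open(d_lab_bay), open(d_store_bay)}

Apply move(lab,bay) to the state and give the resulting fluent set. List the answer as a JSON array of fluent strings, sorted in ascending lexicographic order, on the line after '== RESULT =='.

Compute (S \ del) ∪ add:
  pre ⊆ S: {at(lab), open(d_lab_bay)} ⊆ S  — applicable
  S \ del = {locked(d_store_dock), open(d_hall_lab), open(d_lab_bay), open(d_store_bay)}
  ∪ add   = {at(bay), locked(d_store_dock), open(d_hall_lab), open(d_lab_bay), open(d_store_bay)}

== RESULT ==
["at(bay)", "locked(d_store_dock)", "open(d_hall_lab)", "open(d_lab_bay)", "open(d_store_bay)"]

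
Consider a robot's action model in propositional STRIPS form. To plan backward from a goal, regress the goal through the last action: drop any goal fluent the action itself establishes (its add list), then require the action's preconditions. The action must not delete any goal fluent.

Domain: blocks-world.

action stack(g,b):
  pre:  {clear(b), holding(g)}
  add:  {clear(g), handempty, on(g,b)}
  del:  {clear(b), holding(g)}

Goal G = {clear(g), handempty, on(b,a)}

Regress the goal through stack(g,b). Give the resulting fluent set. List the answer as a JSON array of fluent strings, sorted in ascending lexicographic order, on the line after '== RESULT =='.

Regress:
  G ∩ del = {}  (empty — regression defined)
  G \ add = {clear(g), handempty, on(b,a)} \ {clear(g), handempty, on(g,b)} = {on(b,a)}
  ∪ pre   = {on(b,a)} ∪ {clear(b), holding(g)}
          = {clear(b), holding(g), on(b,a)}

== RESULT ==
["clear(b)", "holding(g)", "on(b,a)"]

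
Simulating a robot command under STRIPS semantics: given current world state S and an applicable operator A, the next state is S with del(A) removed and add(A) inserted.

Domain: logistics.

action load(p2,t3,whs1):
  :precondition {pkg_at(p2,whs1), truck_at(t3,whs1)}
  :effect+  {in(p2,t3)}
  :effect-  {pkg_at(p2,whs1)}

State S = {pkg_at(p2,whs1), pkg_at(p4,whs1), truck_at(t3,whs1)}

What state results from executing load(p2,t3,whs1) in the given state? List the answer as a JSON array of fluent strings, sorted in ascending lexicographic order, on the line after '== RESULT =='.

Compute (S \ del) ∪ add:
  pre ⊆ S: {pkg_at(p2,whs1), truck_at(t3,whs1)} ⊆ S  — applicable
  S \ del = {pkg_at(p4,whs1), truck_at(t3,whs1)}
  ∪ add   = {in(p2,t3), pkg_at(p4,whs1), truck_at(t3,whs1)}

== RESULT ==
["in(p2,t3)", "pkg_at(p4,whs1)", "truck_at(t3,whs1)"]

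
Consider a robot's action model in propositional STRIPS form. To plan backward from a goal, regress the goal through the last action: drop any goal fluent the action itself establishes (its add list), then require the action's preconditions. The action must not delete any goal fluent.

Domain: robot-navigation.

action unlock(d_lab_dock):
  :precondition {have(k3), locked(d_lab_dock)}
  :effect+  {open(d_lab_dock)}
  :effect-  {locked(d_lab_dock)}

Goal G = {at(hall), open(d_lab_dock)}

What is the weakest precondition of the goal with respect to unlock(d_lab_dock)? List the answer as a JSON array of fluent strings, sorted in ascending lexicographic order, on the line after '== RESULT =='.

Regress:
  G ∩ del = {}  (empty — regression defined)
  G \ add = {at(hall), open(d_lab_dock)} \ {open(d_lab_dock)} = {at(hall)}
  ∪ pre   = {at(hall)} ∪ {have(k3), locked(d_lab_dock)}
          = {at(hall), have(k3), locked(d_lab_dock)}

== RESULT ==
["at(hall)", "have(k3)", "locked(d_lab_dock)"]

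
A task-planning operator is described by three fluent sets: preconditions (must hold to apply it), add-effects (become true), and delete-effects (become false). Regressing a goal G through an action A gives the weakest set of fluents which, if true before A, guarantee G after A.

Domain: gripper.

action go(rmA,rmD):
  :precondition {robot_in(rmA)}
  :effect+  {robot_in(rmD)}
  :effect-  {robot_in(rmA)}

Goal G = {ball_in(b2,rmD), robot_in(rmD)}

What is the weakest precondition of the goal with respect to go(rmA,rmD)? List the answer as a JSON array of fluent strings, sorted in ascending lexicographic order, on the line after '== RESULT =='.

Compute (G \ add) ∪ pre:
  G ∩ del = {}  (empty — regression defined)
  G \ add = {ball_in(b2,rmD), robot_in(rmD)} \ {robot_in(rmD)} = {ball_in(b2,rmD)}
  ∪ pre   = {ball_in(b2,rmD)} ∪ {robot_in(rmA)}
          = {ball_in(b2,rmD), robot_in(rmA)}

== RESULT ==
["ball_in(b2,rmD)", "robot_in(rmA)"]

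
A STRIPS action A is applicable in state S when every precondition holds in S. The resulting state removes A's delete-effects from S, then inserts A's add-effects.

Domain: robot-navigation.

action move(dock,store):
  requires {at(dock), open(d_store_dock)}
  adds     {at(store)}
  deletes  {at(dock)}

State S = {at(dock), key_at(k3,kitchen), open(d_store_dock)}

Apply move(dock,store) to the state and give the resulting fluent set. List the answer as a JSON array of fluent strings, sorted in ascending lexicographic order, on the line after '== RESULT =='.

Progress:
  pre ⊆ S: {at(dock), open(d_store_dock)} ⊆ S  — applicable
  S \ del = {key_at(k3,kitchen), open(d_store_dock)}
  ∪ add   = {at(store), key_at(k3,kitchen), open(d_store_dock)}

== RESULT ==
["at(store)", "key_at(k3,kitchen)", "open(d_store_dock)"]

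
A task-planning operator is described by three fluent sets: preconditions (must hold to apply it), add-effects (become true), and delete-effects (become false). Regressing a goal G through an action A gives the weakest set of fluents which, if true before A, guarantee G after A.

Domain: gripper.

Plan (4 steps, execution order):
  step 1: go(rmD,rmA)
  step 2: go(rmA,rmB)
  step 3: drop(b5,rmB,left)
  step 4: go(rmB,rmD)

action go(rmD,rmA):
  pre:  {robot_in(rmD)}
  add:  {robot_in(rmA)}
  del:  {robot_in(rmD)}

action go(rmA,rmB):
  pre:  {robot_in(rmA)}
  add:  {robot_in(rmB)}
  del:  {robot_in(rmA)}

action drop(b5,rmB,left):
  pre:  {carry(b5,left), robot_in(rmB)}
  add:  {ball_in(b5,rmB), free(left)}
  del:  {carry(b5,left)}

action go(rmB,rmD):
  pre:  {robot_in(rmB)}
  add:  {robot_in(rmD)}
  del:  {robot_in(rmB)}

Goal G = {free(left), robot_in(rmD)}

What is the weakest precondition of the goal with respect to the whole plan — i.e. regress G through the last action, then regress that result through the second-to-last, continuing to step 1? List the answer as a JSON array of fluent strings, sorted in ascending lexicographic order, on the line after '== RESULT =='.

Regress step by step:
  through step 4 (go(rmB,rmD)): drop {robot_in(rmD)}, keep {free(left)}, require {robot_in(rmB)}
    → {free(left), robot_in(rmB)}
  through step 3 (drop(b5,rmB,left)): drop {free(left)}, keep {robot_in(rmB)}, require {carry(b5,left), robot_in(rmB)}
    → {carry(b5,left), robot_in(rmB)}
  through step 2 (go(rmA,rmB)): drop {robot_in(rmB)}, keep {carry(b5,left)}, require {robot_in(rmA)}
    → {carry(b5,left), robot_in(rmA)}
  through step 1 (go(rmD,rmA)): drop {robot_in(rmA)}, keep {carry(b5,left)}, require {robot_in(rmD)}
    → {carry(b5,left), robot_in(rmD)}

== RESULT ==
["carry(b5,left)", "robot_in(rmD)"]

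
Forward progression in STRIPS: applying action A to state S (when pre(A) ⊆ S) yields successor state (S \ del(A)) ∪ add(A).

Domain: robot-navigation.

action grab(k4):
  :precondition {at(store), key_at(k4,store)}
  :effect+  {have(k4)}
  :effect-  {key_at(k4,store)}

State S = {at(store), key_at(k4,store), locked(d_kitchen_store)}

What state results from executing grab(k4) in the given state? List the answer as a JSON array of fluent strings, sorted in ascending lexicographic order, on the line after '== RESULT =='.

Compute (S \ del) ∪ add:
  pre ⊆ S: {at(store), key_at(k4,store)} ⊆ S  — applicable
  S \ del = {at(store), locked(d_kitchen_store)}
  ∪ add   = {at(store), have(k4), locked(d_kitchen_store)}

== RESULT ==
["at(store)", "have(k4)", "locked(d_kitchen_store)"]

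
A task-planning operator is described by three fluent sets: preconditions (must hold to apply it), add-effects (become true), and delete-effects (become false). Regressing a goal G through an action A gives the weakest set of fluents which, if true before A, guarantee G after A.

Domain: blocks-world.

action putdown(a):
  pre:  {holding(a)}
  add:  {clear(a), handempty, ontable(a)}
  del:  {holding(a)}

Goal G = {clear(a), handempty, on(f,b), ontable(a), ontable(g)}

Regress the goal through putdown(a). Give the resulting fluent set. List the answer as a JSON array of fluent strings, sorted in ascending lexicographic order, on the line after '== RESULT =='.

Regress:
  G ∩ del = {}  (empty — regression defined)
  G \ add = {clear(a), handempty, on(f,b), ontable(a), ontable(g)} \ {clear(a), handempty, ontable(a)} = {on(f,b), ontable(g)}
  ∪ pre   = {on(f,b), ontable(g)} ∪ {holding(a)}
          = {holding(a), on(f,b), ontable(g)}

== RESULT ==
["holding(a)", "on(f,b)", "ontable(g)"]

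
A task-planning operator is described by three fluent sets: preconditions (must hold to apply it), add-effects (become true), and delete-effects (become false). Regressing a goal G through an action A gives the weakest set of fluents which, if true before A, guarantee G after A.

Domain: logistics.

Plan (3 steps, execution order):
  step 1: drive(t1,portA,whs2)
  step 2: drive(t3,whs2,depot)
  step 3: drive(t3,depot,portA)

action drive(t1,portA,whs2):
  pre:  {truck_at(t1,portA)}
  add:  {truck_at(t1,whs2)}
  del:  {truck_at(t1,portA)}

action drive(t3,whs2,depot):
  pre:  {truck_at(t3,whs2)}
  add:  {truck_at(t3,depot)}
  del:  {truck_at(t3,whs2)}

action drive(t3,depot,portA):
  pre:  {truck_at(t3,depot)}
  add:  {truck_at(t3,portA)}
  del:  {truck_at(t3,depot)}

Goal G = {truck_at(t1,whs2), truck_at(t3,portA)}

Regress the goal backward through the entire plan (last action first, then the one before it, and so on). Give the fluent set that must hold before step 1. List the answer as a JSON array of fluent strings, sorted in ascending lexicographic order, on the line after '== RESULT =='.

Regress step by step:
  through step 3 (drive(t3,depot,portA)): drop {truck_at(t3,portA)}, keep {truck_at(t1,whs2)}, require {truck_at(t3,depot)}
    → {truck_at(t1,whs2), truck_at(t3,depot)}
  through step 2 (drive(t3,whs2,depot)): drop {truck_at(t3,depot)}, keep {truck_at(t1,whs2)}, require {truck_at(t3,whs2)}
    → {truck_at(t1,whs2), truck_at(t3,whs2)}
  through step 1 (drive(t1,portA,whs2)): drop {truck_at(t1,whs2)}, keep {truck_at(t3,whs2)}, require {truck_at(t1,portA)}
    → {truck_at(t1,portA), truck_at(t3,whs2)}

== RESULT ==
["truck_at(t1,portA)", "truck_at(t3,whs2)"]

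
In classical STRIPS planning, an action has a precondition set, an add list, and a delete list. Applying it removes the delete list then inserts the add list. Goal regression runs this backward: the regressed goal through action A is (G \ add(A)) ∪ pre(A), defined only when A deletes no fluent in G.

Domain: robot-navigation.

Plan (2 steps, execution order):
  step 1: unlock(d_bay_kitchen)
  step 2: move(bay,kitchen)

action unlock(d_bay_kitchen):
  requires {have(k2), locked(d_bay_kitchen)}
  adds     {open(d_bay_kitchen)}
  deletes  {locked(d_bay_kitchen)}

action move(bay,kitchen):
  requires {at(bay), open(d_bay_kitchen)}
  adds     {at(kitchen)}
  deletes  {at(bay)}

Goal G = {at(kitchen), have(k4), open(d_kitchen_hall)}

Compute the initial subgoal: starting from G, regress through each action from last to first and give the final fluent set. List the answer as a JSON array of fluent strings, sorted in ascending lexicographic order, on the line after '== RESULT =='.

Regress step by step:
  through step 2 (move(bay,kitchen)): drop {at(kitchen)}, keep {have(k4), open(d_kitchen_hall)}, require {at(bay), open(d_bay_kitchen)}
    → {at(bay), have(k4), open(d_bay_kitchen), open(d_kitchen_hall)}
  through step 1 (unlock(d_bay_kitchen)): drop {open(d_bay_kitchen)}, keep {at(bay), have(k4), open(d_kitchen_hall)}, require {have(k2), locked(d_bay_kitchen)}
    → {at(bay), have(k2), have(k4), locked(d_bay_kitchen), open(d_kitchen_hall)}

== RESULT ==
["at(bay)", "have(k2)", "have(k4)", "locked(d_bay_kitchen)", "open(d_kitchen_hall)"]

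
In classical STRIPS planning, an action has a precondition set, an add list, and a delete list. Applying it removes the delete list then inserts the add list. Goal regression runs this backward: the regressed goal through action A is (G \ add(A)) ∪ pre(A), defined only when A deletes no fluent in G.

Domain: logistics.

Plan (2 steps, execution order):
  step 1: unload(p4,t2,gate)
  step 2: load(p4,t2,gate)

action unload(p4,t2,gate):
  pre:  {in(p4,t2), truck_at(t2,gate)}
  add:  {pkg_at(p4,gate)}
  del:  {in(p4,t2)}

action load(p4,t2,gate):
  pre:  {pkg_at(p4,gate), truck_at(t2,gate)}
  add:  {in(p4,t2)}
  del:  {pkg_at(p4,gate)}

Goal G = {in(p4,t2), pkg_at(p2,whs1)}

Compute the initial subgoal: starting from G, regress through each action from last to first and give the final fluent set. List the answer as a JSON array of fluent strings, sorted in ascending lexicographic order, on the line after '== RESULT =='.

Regress step by step:
  through step 2 (load(p4,t2,gate)): drop {in(p4,t2)}, keep {pkg_at(p2,whs1)}, require {pkg_at(p4,gate), truck_at(t2,gate)}
    → {pkg_at(p2,whs1), pkg_at(p4,gate), truck_at(t2,gate)}
  through step 1 (unload(p4,t2,gate)): drop {pkg_at(p4,gate)}, keep {pkg_at(p2,whs1), truck_at(t2,gate)}, require {in(p4,t2), truck_at(t2,gate)}
    → {in(p4,t2), pkg_at(p2,whs1), truck_at(t2,gate)}

== RESULT ==
["in(p4,t2)", "pkg_at(p2,whs1)", "truck_at(t2,gate)"]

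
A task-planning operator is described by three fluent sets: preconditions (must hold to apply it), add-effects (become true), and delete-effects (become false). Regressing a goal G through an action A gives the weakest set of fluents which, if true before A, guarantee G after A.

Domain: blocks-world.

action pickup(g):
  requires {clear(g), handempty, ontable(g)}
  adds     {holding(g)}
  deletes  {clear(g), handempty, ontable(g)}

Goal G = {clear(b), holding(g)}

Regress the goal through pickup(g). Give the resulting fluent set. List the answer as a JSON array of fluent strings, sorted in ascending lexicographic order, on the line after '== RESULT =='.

Regress:
  G ∩ del = {}  (empty — regression defined)
  G \ add = {clear(b), holding(g)} \ {holding(g)} = {clear(b)}
  ∪ pre   = {clear(b)} ∪ {clear(g), handempty, ontable(g)}
          = {clear(b), clear(g), handempty, ontable(g)}

== RESULT ==
["clear(b)", "clear(g)", "handempty", "ontable(g)"]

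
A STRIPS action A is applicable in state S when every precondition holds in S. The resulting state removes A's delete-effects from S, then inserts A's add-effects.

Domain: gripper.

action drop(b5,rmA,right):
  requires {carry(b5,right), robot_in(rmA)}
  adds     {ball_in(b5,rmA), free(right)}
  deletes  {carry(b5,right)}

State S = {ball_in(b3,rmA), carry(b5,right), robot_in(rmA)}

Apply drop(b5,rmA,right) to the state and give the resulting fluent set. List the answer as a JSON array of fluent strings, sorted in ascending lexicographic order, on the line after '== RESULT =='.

Progress:
  pre ⊆ S: {carry(b5,right), robot_in(rmA)} ⊆ S  — applicable
  S \ del = {ball_in(b3,rmA), robot_in(rmA)}
  ∪ add   = {ball_in(b3,rmA), ball_in(b5,rmA), free(right), robot_in(rmA)}

== RESULT ==
["ball_in(b3,rmA)", "ball_in(b5,rmA)", "free(right)", "robot_in(rmA)"]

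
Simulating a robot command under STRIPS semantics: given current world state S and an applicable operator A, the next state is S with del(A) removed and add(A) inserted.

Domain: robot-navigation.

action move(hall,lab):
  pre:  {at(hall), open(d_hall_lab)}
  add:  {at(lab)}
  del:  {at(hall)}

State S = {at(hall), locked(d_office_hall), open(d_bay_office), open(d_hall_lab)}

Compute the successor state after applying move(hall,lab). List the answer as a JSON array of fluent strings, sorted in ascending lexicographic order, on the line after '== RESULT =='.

Progress:
  pre ⊆ S: {at(hall), open(d_hall_lab)} ⊆ S  — applicable
  S \ del = {locked(d_office_hall), open(d_bay_office), open(d_hall_lab)}
  ∪ add   = {at(lab), locked(d_office_hall), open(d_bay_office), open(d_hall_lab)}

== RESULT ==
["at(lab)", "locked(d_office_hall)", "open(d_bay_office)", "open(d_hall_lab)"]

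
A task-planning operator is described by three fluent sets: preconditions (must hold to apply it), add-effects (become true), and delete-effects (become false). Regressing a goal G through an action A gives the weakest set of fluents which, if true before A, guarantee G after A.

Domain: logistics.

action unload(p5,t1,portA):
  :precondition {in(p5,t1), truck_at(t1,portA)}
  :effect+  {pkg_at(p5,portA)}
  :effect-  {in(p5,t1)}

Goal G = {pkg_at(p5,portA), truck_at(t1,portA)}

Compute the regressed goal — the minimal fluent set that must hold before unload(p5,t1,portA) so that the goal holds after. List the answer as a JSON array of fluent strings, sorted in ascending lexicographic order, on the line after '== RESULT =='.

Regress:
  G ∩ del = {}  (empty — regression defined)
  G \ add = {pkg_at(p5,portA), truck_at(t1,portA)} \ {pkg_at(p5,portA)} = {truck_at(t1,portA)}
  ∪ pre   = {truck_at(t1,portA)} ∪ {in(p5,t1), truck_at(t1,portA)}
          = {in(p5,t1), truck_at(t1,portA)}

== RESULT ==
["in(p5,t1)", "truck_at(t1,portA)"]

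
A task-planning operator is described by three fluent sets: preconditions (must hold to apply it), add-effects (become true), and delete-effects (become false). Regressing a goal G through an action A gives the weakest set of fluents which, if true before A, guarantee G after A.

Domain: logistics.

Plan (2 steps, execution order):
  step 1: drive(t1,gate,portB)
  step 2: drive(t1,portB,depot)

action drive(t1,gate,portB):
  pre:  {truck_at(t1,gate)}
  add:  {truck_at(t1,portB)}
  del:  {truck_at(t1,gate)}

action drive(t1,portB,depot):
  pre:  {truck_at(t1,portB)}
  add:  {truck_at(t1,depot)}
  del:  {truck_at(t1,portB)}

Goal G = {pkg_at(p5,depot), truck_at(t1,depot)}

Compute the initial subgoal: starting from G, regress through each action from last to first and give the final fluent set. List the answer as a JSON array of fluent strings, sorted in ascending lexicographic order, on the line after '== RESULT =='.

Work backward from the goal:
  through step 2 (drive(t1,portB,depot)): drop {truck_at(t1,depot)}, keep {pkg_at(p5,depot)}, require {truck_at(t1,portB)}
    → {pkg_at(p5,depot), truck_at(t1,portB)}
  through step 1 (drive(t1,gate,portB)): drop {truck_at(t1,portB)}, keep {pkg_at(p5,depot)}, require {truck_at(t1,gate)}
    → {pkg_at(p5,depot), truck_at(t1,gate)}

== RESULT ==
["pkg_at(p5,depot)", "truck_at(t1,gate)"]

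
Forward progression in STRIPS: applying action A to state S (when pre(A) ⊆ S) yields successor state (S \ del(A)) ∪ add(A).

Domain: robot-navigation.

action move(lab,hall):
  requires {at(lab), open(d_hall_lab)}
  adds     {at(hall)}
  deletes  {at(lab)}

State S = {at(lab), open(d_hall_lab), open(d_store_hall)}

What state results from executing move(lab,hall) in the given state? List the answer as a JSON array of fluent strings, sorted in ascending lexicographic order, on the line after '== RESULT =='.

Compute (S \ del) ∪ add:
  pre ⊆ S: {at(lab), open(d_hall_lab)} ⊆ S  — applicable
  S \ del = {open(d_hall_lab), open(d_store_hall)}
  ∪ add   = {at(hall), open(d_hall_lab), open(d_store_hall)}

== RESULT ==
["at(hall)", "open(d_hall_lab)", "open(d_store_hall)"]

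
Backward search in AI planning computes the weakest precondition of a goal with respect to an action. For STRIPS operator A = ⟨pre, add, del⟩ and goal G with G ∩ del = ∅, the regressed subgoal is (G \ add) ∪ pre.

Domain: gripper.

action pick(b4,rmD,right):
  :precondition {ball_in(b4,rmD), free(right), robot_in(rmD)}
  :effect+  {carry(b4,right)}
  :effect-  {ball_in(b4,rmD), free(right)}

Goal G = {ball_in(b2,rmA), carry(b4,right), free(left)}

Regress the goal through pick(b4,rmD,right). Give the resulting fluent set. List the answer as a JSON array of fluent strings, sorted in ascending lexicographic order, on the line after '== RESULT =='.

Compute (G \ add) ∪ pre:
  G ∩ del = {}  (empty — regression defined)
  G \ add = {ball_in(b2,rmA), carry(b4,right), free(left)} \ {carry(b4,right)} = {ball_in(b2,rmA), free(left)}
  ∪ pre   = {ball_in(b2,rmA), free(left)} ∪ {ball_in(b4,rmD), free(right), robot_in(rmD)}
          = {ball_in(b2,rmA), ball_in(b4,rmD), free(left), free(right), robot_in(rmD)}

== RESULT ==
["ball_in(b2,rmA)", "ball_in(b4,rmD)", "free(left)", "free(right)", "robot_in(rmD)"]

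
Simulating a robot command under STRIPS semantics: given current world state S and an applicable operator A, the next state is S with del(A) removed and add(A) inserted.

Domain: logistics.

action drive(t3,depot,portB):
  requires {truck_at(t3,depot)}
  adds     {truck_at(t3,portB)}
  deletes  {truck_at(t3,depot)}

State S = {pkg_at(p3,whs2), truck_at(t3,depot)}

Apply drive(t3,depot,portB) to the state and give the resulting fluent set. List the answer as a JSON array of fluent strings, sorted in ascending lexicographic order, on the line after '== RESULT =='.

Progress:
  pre ⊆ S: {truck_at(t3,depot)} ⊆ S  — applicable
  S \ del = {pkg_at(p3,whs2)}
  ∪ add   = {pkg_at(p3,whs2), truck_at(t3,portB)}

== RESULT ==
["pkg_at(p3,whs2)", "truck_at(t3,portB)"]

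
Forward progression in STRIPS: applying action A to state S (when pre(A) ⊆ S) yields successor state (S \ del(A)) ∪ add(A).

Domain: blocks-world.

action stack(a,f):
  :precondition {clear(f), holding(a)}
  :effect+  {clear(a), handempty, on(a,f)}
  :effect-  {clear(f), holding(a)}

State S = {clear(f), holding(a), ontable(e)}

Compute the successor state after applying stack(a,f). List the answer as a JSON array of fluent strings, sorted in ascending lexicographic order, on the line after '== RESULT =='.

Progress:
  pre ⊆ S: {clear(f), holding(a)} ⊆ S  — applicable
  S \ del = {ontable(e)}
  ∪ add   = {clear(a), handempty, on(a,f), ontable(e)}

== RESULT ==
["clear(a)", "handempty", "on(a,f)", "ontable(e)"]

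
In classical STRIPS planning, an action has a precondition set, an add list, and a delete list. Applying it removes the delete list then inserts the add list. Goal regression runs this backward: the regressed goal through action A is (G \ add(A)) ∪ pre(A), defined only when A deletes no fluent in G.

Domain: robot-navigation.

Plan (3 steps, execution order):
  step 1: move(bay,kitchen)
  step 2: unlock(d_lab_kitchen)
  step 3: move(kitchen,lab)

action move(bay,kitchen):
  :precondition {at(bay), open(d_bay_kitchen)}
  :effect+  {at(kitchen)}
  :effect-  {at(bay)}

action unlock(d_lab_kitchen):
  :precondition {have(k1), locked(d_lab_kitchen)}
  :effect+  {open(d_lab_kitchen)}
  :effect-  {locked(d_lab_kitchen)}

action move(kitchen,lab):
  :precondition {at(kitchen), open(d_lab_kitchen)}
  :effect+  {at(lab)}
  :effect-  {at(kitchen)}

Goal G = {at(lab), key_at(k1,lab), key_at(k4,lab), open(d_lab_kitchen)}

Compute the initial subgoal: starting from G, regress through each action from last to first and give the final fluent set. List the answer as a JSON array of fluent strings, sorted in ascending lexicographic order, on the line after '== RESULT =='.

Work backward from the goal:
  through step 3 (move(kitchen,lab)): drop {at(lab)}, keep {key_at(k1,lab), key_at(k4,lab), open(d_lab_kitchen)}, require {at(kitchen), open(d_lab_kitchen)}
    → {at(kitchen), key_at(k1,lab), key_at(k4,lab), open(d_lab_kitchen)}
  through step 2 (unlock(d_lab_kitchen)): drop {open(d_lab_kitchen)}, keep {at(kitchen), key_at(k1,lab), key_at(k4,lab)}, require {have(k1), locked(d_lab_kitchen)}
    → {at(kitchen), have(k1), key_at(k1,lab), key_at(k4,lab), locked(d_lab_kitchen)}
  through step 1 (move(bay,kitchen)): drop {at(kitchen)}, keep {have(k1), key_at(k1,lab), key_at(k4,lab), locked(d_lab_kitchen)}, require {at(bay), open(d_bay_kitchen)}
    → {at(bay), have(k1), key_at(k1,lab), key_at(k4,lab), locked(d_lab_kitchen), open(d_bay_kitchen)}

== RESULT ==
["at(bay)", "have(k1)", "key_at(k1,lab)", "key_at(k4,lab)", "locked(d_lab_kitchen)", "open(d_bay_kitchen)"]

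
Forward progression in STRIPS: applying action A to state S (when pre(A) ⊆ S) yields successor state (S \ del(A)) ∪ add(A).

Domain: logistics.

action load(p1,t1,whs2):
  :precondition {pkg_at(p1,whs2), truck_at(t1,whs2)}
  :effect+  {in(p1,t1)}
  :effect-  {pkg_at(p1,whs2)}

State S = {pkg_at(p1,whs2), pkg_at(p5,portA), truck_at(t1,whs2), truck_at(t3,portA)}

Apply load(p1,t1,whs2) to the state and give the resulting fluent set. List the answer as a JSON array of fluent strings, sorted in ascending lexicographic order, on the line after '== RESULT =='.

Compute (S \ del) ∪ add:
  pre ⊆ S: {pkg_at(p1,whs2), truck_at(t1,whs2)} ⊆ S  — applicable
  S \ del = {pkg_at(p5,portA), truck_at(t1,whs2), truck_at(t3,portA)}
  ∪ add   = {in(p1,t1), pkg_at(p5,portA), truck_at(t1,whs2), truck_at(t3,portA)}

== RESULT ==
["in(p1,t1)", "pkg_at(p5,portA)", "truck_at(t1,whs2)", "truck_at(t3,portA)"]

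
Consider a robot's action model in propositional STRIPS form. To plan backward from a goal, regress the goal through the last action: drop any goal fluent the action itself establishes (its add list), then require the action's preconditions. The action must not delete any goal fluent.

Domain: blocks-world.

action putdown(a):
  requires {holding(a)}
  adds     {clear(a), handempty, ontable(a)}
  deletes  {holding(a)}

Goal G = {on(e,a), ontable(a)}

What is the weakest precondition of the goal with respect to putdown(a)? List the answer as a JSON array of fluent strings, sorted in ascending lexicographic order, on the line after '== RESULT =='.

Compute (G \ add) ∪ pre:
  G ∩ del = {}  (empty — regression defined)
  G \ add = {on(e,a), ontable(a)} \ {clear(a), handempty, ontable(a)} = {on(e,a)}
  ∪ pre   = {on(e,a)} ∪ {holding(a)}
          = {holding(a), on(e,a)}

== RESULT ==
["holding(a)", "on(e,a)"]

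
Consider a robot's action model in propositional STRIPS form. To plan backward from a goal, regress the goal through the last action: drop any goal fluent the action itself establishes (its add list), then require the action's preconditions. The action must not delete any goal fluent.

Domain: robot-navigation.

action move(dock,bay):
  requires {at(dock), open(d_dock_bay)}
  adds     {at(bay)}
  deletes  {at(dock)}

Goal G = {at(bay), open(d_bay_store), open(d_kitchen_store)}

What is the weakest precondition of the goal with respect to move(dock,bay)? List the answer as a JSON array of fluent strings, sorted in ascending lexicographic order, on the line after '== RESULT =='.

Compute (G \ add) ∪ pre:
  G ∩ del = {}  (empty — regression defined)
  G \ add = {at(bay), open(d_bay_store), open(d_kitchen_store)} \ {at(bay)} = {open(d_bay_store), open(d_kitchen_store)}
  ∪ pre   = {open(d_bay_store), open(d_kitchen_store)} ∪ {at(dock), open(d_dock_bay)}
          = {at(dock), open(d_bay_store), open(d_dock_bay), open(d_kitchen_store)}

== RESULT ==
["at(dock)", "open(d_bay_store)", "open(d_dock_bay)", "open(d_kitchen_store)"]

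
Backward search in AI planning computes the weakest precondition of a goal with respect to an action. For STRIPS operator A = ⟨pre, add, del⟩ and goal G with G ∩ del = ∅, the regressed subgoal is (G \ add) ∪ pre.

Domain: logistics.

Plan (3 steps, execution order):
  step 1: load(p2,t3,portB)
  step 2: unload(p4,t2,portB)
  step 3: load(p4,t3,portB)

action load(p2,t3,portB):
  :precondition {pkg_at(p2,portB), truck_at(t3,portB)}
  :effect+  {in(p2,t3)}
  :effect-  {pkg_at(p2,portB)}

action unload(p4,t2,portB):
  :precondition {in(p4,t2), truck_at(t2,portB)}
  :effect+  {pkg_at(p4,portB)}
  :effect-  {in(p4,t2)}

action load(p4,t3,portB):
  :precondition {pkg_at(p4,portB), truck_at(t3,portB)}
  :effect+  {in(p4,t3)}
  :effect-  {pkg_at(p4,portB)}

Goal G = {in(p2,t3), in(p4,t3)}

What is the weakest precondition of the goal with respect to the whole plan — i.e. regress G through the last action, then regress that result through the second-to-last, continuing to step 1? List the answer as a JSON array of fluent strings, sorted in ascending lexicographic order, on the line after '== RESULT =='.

Regress step by step:
  through step 3 (load(p4,t3,portB)): drop {in(p4,t3)}, keep {in(p2,t3)}, require {pkg_at(p4,portB), truck_at(t3,portB)}
    → {in(p2,t3), pkg_at(p4,portB), truck_at(t3,portB)}
  through step 2 (unload(p4,t2,portB)): drop {pkg_at(p4,portB)}, keep {in(p2,t3), truck_at(t3,portB)}, require {in(p4,t2), truck_at(t2,portB)}
    → {in(p2,t3), in(p4,t2), truck_at(t2,portB), truck_at(t3,portB)}
  through step 1 (load(p2,t3,portB)): drop {in(p2,t3)}, keep {in(p4,t2), truck_at(t2,portB), truck_at(t3,portB)}, require {pkg_at(p2,portB), truck_at(t3,portB)}
    → {in(p4,t2), pkg_at(p2,portB), truck_at(t2,portB), truck_at(t3,portB)}

== RESULT ==
["in(p4,t2)", "pkg_at(p2,portB)", "truck_at(t2,portB)", "truck_at(t3,portB)"]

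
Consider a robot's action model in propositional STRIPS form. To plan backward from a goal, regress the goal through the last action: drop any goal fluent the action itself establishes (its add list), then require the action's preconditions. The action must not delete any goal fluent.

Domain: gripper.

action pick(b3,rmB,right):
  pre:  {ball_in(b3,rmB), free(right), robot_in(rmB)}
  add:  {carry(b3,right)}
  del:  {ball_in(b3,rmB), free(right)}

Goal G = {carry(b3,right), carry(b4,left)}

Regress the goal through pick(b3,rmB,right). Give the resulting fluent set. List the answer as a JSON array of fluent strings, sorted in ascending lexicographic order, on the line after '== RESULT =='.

Compute (G \ add) ∪ pre:
  G ∩ del = {}  (empty — regression defined)
  G \ add = {carry(b3,right), carry(b4,left)} \ {carry(b3,right)} = {carry(b4,left)}
  ∪ pre   = {carry(b4,left)} ∪ {ball_in(b3,rmB), free(right), robot_in(rmB)}
          = {ball_in(b3,rmB), carry(b4,left), free(right), robot_in(rmB)}

== RESULT ==
["ball_in(b3,rmB)", "carry(b4,left)", "free(right)", "robot_in(rmB)"]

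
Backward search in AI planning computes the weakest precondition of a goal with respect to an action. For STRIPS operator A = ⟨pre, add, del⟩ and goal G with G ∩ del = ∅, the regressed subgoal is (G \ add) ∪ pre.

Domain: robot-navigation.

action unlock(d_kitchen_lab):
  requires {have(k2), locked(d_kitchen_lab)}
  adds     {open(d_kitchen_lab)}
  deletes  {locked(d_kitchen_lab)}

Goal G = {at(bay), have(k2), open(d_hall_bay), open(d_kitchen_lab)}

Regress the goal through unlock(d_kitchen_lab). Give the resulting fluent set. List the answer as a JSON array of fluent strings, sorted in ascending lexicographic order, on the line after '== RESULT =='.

Regress:
  G ∩ del = {}  (empty — regression defined)
  G \ add = {at(bay), have(k2), open(d_hall_bay), open(d_kitchen_lab)} \ {open(d_kitchen_lab)} = {at(bay), have(k2), open(d_hall_bay)}
  ∪ pre   = {at(bay), have(k2), open(d_hall_bay)} ∪ {have(k2), locked(d_kitchen_lab)}
          = {at(bay), have(k2), locked(d_kitchen_lab), open(d_hall_bay)}

== RESULT ==
["at(bay)", "have(k2)", "locked(d_kitchen_lab)", "open(d_hall_bay)"]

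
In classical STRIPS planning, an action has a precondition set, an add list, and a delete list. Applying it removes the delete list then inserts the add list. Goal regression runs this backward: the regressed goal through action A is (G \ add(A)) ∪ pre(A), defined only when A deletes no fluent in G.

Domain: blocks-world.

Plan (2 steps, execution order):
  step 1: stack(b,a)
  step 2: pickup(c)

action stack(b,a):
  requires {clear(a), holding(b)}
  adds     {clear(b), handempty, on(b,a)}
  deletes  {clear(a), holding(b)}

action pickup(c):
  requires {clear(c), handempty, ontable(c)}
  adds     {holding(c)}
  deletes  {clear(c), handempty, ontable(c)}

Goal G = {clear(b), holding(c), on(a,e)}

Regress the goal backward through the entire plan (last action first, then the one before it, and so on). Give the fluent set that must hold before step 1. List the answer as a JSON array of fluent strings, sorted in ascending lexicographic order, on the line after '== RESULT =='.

Work backward from the goal:
  through step 2 (pickup(c)): drop {holding(c)}, keep {clear(b), on(a,e)}, require {clear(c), handempty, ontable(c)}
    → {clear(b), clear(c), handempty, on(a,e), ontable(c)}
  through step 1 (stack(b,a)): drop {clear(b), handempty}, keep {clear(c), on(a,e), ontable(c)}, require {clear(a), holding(b)}
    → {clear(a), clear(c), holding(b), on(a,e), ontable(c)}

== RESULT ==
["clear(a)", "clear(c)", "holding(b)", "on(a,e)", "ontable(c)"]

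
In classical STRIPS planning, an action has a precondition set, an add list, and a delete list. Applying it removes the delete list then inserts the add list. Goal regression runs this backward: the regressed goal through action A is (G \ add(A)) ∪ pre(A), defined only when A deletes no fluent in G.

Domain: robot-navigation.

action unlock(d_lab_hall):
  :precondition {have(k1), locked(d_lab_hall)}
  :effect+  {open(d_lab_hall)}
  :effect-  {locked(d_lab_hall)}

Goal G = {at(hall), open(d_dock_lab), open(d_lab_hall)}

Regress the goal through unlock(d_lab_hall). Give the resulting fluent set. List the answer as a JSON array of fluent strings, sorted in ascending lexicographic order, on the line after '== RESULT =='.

Regress:
  G ∩ del = {}  (empty — regression defined)
  G \ add = {at(hall), open(d_dock_lab), open(d_lab_hall)} \ {open(d_lab_hall)} = {at(hall), open(d_dock_lab)}
  ∪ pre   = {at(hall), open(d_dock_lab)} ∪ {have(k1), locked(d_lab_hall)}
          = {at(hall), have(k1), locked(d_lab_hall), open(d_dock_lab)}

== RESULT ==
["at(hall)", "have(k1)", "locked(d_lab_hall)", "open(d_dock_lab)"]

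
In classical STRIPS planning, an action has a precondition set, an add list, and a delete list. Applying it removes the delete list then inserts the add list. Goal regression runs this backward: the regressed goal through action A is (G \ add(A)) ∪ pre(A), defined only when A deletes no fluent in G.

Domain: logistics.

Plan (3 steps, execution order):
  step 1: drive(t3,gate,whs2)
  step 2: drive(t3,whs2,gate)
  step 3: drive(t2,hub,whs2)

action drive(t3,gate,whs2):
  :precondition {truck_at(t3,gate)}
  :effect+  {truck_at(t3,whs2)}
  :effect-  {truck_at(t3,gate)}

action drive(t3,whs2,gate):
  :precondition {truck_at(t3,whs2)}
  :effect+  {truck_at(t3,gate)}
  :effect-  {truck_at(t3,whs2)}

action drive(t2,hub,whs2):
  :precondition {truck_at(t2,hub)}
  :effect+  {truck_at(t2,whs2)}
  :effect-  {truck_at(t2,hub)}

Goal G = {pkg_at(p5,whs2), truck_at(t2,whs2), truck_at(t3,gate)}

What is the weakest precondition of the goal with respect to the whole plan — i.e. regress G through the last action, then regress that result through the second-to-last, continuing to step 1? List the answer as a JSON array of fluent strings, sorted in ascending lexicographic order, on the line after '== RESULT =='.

Work backward from the goal:
  through step 3 (drive(t2,hub,whs2)): drop {truck_at(t2,whs2)}, keep {pkg_at(p5,whs2), truck_at(t3,gate)}, require {truck_at(t2,hub)}
    → {pkg_at(p5,whs2), truck_at(t2,hub), truck_at(t3,gate)}
  through step 2 (drive(t3,whs2,gate)): drop {truck_at(t3,gate)}, keep {pkg_at(p5,whs2), truck_at(t2,hub)}, require {truck_at(t3,whs2)}
    → {pkg_at(p5,whs2), truck_at(t2,hub), truck_at(t3,whs2)}
  through step 1 (drive(t3,gate,whs2)): drop {truck_at(t3,whs2)}, keep {pkg_at(p5,whs2), truck_at(t2,hub)}, require {truck_at(t3,gate)}
    → {pkg_at(p5,whs2), truck_at(t2,hub), truck_at(t3,gate)}

== RESULT ==
["pkg_at(p5,whs2)", "truck_at(t2,hub)", "truck_at(t3,gate)"]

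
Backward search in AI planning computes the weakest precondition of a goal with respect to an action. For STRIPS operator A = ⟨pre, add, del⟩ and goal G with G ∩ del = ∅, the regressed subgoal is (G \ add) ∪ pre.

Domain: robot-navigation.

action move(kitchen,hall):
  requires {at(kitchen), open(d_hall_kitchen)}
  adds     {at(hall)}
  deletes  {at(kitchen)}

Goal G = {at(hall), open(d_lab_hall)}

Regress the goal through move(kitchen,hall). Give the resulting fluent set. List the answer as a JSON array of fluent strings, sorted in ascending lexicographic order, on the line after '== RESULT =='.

Regress:
  G ∩ del = {}  (empty — regression defined)
  G \ add = {at(hall), open(d_lab_hall)} \ {at(hall)} = {open(d_lab_hall)}
  ∪ pre   = {open(d_lab_hall)} ∪ {at(kitchen), open(d_hall_kitchen)}
          = {at(kitchen), open(d_hall_kitchen), open(d_lab_hall)}

== RESULT ==
["at(kitchen)", "open(d_hall_kitchen)", "open(d_lab_hall)"]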